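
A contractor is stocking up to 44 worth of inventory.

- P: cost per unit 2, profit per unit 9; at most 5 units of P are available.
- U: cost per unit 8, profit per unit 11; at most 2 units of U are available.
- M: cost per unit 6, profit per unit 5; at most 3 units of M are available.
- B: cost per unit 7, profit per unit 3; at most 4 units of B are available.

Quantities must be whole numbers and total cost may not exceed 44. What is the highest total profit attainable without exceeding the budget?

Take 5×P, 2×U, and 3×M: cost 44 ≤ 44, profit 5·9 + 2·11 + 3·5 = 82.
P has the best ratio (9/2) and is taken to its limit of 5; remaining capacity is filled optimally with the others.

82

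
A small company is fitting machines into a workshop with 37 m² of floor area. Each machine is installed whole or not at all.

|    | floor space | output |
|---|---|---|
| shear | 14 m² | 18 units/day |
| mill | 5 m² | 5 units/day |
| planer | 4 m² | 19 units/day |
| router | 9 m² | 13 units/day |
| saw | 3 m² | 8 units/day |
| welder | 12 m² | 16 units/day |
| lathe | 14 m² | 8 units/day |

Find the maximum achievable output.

63

Allowing fractional choices, the relaxed optimum would be about 67.6, but machines are indivisible.
shear + mill + planer + router + saw: floor space 14 + 5 + 4 + 9 + 3 = 35 ≤ 37, output 18 + 5 + 19 + 13 + 8 = 63.
shear + planer + saw + welder: floor space 14 + 4 + 3 + 12 = 33 ≤ 37, output 18 + 19 + 8 + 16 = 61.
mill + planer + router + saw + welder: floor space 5 + 4 + 9 + 3 + 12 = 33 ≤ 37, output 5 + 19 + 13 + 8 + 16 = 61.
Best is shear, mill, planer, router, and saw with total output 63.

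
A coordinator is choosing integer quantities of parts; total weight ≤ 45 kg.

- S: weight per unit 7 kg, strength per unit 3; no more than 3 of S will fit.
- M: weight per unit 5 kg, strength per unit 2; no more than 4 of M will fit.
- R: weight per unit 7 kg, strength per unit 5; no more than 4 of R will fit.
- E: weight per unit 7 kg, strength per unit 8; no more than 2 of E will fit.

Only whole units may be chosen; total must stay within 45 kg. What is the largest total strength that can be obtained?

36

E has the best ratio (8/7); taking only E gives at most 2×8 = 16 (stopped by the supply cap of 2).
Mixing does better — 4×R and 2×E: weight 42 ≤ 45, strength 4·5 + 2·8 = 36.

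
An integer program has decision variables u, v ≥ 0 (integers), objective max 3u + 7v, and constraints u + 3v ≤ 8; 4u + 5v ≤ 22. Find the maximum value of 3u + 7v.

20

Relaxing integrality, the LP optimum is 21.14 at (u,v) = (3.71, 1.43), which is not an integer point.
(u,v)=(2,2): 1·2+3·2=8≤8, 4·2+5·2=18≤22, objective 20.
(u,v)=(4,1): 1·4+3·1=7≤8, 4·4+5·1=21≤22, objective 19.
(u,v)=(1,2): 1·1+3·2=7≤8, 4·1+5·2=14≤22, objective 17.
(u,v)=(3,1): 1·3+3·1=6≤8, 4·3+5·1=17≤22, objective 16.
The best lattice point is (2,2), giving 20.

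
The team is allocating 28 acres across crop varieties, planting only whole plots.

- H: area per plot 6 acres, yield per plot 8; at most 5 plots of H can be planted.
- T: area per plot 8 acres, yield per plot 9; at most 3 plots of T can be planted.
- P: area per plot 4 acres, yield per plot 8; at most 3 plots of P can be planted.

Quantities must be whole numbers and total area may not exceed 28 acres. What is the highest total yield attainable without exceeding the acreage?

42

Take 2×T and 3×P: area 28 ≤ 28, yield 2·9 + 3·8 = 42.
P has the best ratio (8/4) and is taken to its limit of 3; remaining capacity is filled optimally with the others.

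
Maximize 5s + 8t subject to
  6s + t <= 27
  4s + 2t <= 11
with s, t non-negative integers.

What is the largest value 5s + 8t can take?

40

The continuous relaxation peaks at (0, 5.5) with value 44.00; rounding to a feasible lattice point costs some objective.
(s,t)=(0,5): 6·0+1·5=5≤27, 4·0+2·5=10≤11, objective 40.
(s,t)=(0,4): 6·0+1·4=4≤27, 4·0+2·4=8≤11, objective 32.
The best lattice point is (0,5), giving 40.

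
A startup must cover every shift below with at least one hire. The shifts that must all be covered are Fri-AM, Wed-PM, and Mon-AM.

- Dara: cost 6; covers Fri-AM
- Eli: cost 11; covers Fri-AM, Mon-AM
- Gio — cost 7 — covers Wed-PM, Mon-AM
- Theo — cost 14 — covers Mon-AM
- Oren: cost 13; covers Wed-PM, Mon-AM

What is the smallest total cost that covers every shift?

Choose Dara and Gio: together they cover Fri-AM, Wed-PM, Mon-AM — every shift.
Total cost: 6 + 7 = 13.
No cover costs less than 13.

13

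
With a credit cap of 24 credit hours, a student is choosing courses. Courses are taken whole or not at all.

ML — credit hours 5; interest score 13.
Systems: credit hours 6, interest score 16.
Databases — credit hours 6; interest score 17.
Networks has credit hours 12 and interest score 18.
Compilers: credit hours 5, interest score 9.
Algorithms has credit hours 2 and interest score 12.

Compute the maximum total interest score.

67

This is a 0-1 knapsack instance.
Take ML, Systems, Databases, Compilers, and Algorithms: credit hours 5 + 6 + 6 + 5 + 2 = 24 ≤ 24, interest score 13 + 16 + 17 + 9 + 12 = 67.
No other feasible combination does better.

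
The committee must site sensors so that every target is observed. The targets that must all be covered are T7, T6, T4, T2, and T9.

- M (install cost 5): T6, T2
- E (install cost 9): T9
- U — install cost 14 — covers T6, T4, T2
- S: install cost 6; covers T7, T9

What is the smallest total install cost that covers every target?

20

This is an integer covering problem.
The greedy cost-per-new-target heuristic would pick M, S, and U for 25, but a cheaper cover exists.
Choose U and S: together they cover T7, T6, T4, T2, T9 — every target.
Total install cost: 14 + 6 = 20.
No cover costs less than 20.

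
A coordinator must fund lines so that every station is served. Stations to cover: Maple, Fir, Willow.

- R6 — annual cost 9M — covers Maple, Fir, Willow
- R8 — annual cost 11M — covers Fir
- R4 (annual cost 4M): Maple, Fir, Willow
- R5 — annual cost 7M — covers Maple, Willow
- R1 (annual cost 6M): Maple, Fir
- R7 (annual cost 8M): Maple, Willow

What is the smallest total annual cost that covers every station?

This is a weighted set-cover instance.
R4 alone covers Maple, Fir, Willow — every station.
Total annual cost: 4.

4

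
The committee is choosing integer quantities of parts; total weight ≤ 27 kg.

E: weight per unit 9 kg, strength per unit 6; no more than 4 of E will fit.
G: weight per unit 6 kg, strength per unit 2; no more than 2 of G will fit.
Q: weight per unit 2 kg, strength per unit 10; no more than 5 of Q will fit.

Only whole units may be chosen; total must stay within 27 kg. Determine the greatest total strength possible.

58

This is a bounded integer knapsack.
1×E, 1×G, and 5×Q: weight 25 ≤ 27, strength 1·6 + 1·2 + 5·10 = 58.
1×E and 5×Q: weight 19 ≤ 27, strength 1·6 + 5·10 = 56.
Best is 58.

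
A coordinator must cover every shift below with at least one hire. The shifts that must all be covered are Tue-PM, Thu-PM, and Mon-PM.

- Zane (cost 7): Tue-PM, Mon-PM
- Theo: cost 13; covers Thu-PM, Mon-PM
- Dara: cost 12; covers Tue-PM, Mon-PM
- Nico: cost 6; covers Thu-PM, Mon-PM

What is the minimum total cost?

Choose Zane and Nico: together they cover Tue-PM, Thu-PM, Mon-PM — every shift.
Total cost: 7 + 6 = 13.
No cover costs less than 13.

13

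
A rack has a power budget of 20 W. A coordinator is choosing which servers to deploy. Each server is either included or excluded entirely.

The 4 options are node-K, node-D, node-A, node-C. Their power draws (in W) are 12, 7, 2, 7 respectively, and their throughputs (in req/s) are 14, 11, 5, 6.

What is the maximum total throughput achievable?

Allowing fractional choices, the relaxed optimum would be about 28.8, but servers are indivisible.
node-D + node-A + node-C: power draw 7 + 2 + 7 = 16 ≤ 20, throughput 11 + 5 + 6 = 22.
node-K + node-D: power draw 12 + 7 = 19 ≤ 20, throughput 14 + 11 = 25.
node-K + node-C: power draw 12 + 7 = 19 ≤ 20, throughput 14 + 6 = 20.
Best is node-K and node-D with total throughput 25.

25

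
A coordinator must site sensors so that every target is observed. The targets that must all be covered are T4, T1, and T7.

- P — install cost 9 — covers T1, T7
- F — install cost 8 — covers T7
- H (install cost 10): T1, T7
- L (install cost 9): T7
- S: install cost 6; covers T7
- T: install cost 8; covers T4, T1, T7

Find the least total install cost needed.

8

T alone covers T4, T1, T7 — every target.
Total install cost: 8.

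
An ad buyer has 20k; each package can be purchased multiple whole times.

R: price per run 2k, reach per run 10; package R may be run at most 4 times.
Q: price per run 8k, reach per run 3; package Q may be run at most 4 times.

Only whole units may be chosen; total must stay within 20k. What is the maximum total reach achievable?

43

4×R: price 8 ≤ 20, reach 4·10 = 40.
4×R and 1×Q: price 16 ≤ 20, reach 4·10 + 1·3 = 43.
Best is 43.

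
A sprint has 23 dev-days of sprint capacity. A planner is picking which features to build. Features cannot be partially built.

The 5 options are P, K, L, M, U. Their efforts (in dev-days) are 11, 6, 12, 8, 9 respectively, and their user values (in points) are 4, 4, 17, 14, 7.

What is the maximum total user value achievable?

This is an integer program with binary decision variables.
Take L and M: effort 12 + 8 = 20 ≤ 23, user value 17 + 14 = 31.
No other feasible combination does better.

31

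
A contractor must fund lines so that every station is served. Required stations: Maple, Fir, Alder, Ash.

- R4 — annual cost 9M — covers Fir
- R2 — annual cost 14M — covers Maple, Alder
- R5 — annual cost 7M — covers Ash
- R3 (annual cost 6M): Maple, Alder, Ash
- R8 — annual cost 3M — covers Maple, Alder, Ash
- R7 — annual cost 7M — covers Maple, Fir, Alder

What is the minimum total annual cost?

Choose R8 and R7: together they cover Maple, Fir, Alder, Ash — every station.
Total annual cost: 3 + 7 = 10.

10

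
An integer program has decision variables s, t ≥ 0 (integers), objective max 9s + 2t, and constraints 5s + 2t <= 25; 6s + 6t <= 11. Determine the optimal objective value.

9

(s,t)=(1,0): 5·1+2·0=5≤25, 6·1+6·0=6≤11, objective 9.
(s,t)=(0,1): 5·0+2·1=2≤25, 6·0+6·1=6≤11, objective 2.
The best lattice point is (1,0), giving 9.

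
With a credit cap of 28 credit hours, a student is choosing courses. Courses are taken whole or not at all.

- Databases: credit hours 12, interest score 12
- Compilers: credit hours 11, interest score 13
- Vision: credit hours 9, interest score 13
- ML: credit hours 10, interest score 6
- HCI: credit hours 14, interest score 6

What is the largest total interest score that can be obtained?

26

This is an integer program with binary decision variables.
Allowing fractional choices, the relaxed optimum would be about 34.0, but courses are indivisible.
Compilers + Vision: credit hours 11 + 9 = 20 ≤ 28, interest score 13 + 13 = 26.
Databases + Vision: credit hours 12 + 9 = 21 ≤ 28, interest score 12 + 13 = 25.
Best is Compilers and Vision with total interest score 26.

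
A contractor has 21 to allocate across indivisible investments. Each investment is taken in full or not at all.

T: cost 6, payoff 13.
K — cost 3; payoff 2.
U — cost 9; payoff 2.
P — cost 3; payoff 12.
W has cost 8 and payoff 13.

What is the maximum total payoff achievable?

Allowing fractional choices, the relaxed optimum would be about 40.2, but investments are indivisible.
T + K + U + P: cost 6 + 3 + 9 + 3 = 21 ≤ 21, payoff 13 + 2 + 2 + 12 = 29.
T + P + W: cost 6 + 3 + 8 = 17 ≤ 21, payoff 13 + 12 + 13 = 38.
T + K + P + W: cost 6 + 3 + 3 + 8 = 20 ≤ 21, payoff 13 + 2 + 12 + 13 = 40.
Best is T, K, P, and W with total payoff 40.

40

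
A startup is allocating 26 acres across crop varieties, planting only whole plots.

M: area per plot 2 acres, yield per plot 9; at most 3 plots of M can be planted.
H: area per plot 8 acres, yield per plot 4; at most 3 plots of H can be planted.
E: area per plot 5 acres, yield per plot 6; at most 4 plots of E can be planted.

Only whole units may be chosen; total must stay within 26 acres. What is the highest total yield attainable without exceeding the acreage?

51

Take 3×M and 4×E: area 26 ≤ 26, yield 3·9 + 4·6 = 51.
M has the best ratio (9/2) and is taken to its limit of 3; remaining capacity is filled optimally with the others.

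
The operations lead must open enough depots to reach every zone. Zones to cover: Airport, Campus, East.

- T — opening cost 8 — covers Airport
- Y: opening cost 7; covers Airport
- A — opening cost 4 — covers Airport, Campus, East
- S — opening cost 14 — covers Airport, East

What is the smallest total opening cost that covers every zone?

4

A alone covers Airport, Campus, East — every zone.
Total opening cost: 4.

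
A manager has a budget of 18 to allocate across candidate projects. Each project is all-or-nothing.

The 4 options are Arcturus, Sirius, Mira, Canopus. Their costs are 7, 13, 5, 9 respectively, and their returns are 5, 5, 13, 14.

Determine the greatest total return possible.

Mira + Canopus: cost 5 + 9 = 14 ≤ 18, return 13 + 14 = 27.
Arcturus + Canopus: cost 7 + 9 = 16 ≤ 18, return 5 + 14 = 19.
Arcturus + Mira: cost 7 + 5 = 12 ≤ 18, return 5 + 13 = 18.
Best is Mira and Canopus with total return 27.

27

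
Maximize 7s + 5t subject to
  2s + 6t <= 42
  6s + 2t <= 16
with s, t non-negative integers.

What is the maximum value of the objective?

The continuous relaxation peaks at (0.375, 6.88) with value 37.00; rounding to a feasible lattice point costs some objective.
(s,t)=(0,7): 2·0+6·7=42≤42, 6·0+2·7=14≤16, objective 35.
(s,t)=(1,5): 2·1+6·5=32≤42, 6·1+2·5=16≤16, objective 32.
(s,t)=(0,6): 2·0+6·6=36≤42, 6·0+2·6=12≤16, objective 30.
The best lattice point is (0,7), giving 35.

35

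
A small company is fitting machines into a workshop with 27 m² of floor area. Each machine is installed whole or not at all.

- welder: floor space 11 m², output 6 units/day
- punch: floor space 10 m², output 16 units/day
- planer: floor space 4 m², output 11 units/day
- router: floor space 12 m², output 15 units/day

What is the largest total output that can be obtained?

42

welder + planer + router: floor space 11 + 4 + 12 = 27 ≤ 27, output 6 + 11 + 15 = 32.
punch + planer + router: floor space 10 + 4 + 12 = 26 ≤ 27, output 16 + 11 + 15 = 42.
welder + punch + planer: floor space 11 + 10 + 4 = 25 ≤ 27, output 6 + 16 + 11 = 33.
Best is punch, planer, and router with total output 42.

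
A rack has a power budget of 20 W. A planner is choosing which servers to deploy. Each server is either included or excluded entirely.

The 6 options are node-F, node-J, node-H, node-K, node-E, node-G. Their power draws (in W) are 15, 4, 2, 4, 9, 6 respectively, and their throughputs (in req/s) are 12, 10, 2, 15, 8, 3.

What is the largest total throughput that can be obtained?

node-J + node-H + node-K + node-E: power draw 4 + 2 + 4 + 9 = 19 ≤ 20, throughput 10 + 2 + 15 + 8 = 35.
node-J + node-K + node-E: power draw 4 + 4 + 9 = 17 ≤ 20, throughput 10 + 15 + 8 = 33.
Best is node-J, node-H, node-K, and node-E with total throughput 35.

35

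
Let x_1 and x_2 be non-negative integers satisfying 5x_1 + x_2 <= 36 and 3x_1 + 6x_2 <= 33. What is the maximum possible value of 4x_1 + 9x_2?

Relaxing integrality, the LP optimum is 49.50 at (x_1,x_2) = (0, 5.5), which is not an integer point.
(x_1,x_2)=(1,5): 5·1+1·5=10≤36, 3·1+6·5=33≤33, objective 49.
(x_1,x_2)=(0,5): 5·0+1·5=5≤36, 3·0+6·5=30≤33, objective 45.
(x_1,x_2)=(2,4): 5·2+1·4=14≤36, 3·2+6·4=30≤33, objective 44.
No feasible integer point exceeds 49.

49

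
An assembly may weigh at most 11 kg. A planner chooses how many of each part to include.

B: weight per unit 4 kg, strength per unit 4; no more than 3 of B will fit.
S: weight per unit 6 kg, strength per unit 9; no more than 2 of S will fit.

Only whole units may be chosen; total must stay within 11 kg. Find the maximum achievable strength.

This is a bounded integer knapsack.
S has the best ratio (9/6); taking only S gives at most 1×9 = 9 (stopped by the weight limit).
Mixing does better — 1×B and 1×S: weight 10 ≤ 11, strength 1·4 + 1·9 = 13.

13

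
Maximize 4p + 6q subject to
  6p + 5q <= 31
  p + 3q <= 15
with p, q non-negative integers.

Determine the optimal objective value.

The continuous relaxation peaks at (1.38, 4.54) with value 32.77; rounding to a feasible lattice point costs some objective.
(p,q)=(0,5): 6·0+5·5=25≤31, 1·0+3·5=15≤15, objective 30.
(p,q)=(1,4): 6·1+5·4=26≤31, 1·1+3·4=13≤15, objective 28.
(p,q)=(2,3): 6·2+5·3=27≤31, 1·2+3·3=11≤15, objective 26.
(p,q)=(0,4): 6·0+5·4=20≤31, 1·0+3·4=12≤15, objective 24.
The best lattice point is (0,5), giving 30.

30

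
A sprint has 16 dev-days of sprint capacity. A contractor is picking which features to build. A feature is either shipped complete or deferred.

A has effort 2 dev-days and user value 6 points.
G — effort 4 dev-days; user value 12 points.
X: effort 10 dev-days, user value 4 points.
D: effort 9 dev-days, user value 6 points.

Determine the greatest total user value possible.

Allowing fractional choices, the relaxed optimum would be about 24.4, but features are indivisible.
A + G + D: effort 2 + 4 + 9 = 15 ≤ 16, user value 6 + 12 + 6 = 24.
A + G + X: effort 2 + 4 + 10 = 16 ≤ 16, user value 6 + 12 + 4 = 22.
Best is A, G, and D with total user value 24.

24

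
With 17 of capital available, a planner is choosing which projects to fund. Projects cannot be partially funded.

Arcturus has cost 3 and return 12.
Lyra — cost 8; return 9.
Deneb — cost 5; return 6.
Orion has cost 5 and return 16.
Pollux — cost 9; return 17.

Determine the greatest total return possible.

Treat it as a binary knapsack problem.
Take Arcturus, Orion, and Pollux: cost 3 + 5 + 9 = 17 ≤ 17, return 12 + 16 + 17 = 45.
No other feasible combination does better.

45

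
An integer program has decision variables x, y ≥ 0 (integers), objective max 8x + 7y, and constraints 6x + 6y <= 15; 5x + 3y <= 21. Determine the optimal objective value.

16

(x,y)=(2,0): 6·2+6·0=12≤15, 5·2+3·0=10≤21, objective 16.
(x,y)=(1,1): 6·1+6·1=12≤15, 5·1+3·1=8≤21, objective 15.
(x,y)=(1,0): 6·1+6·0=6≤15, 5·1+3·0=5≤21, objective 8.
No feasible integer point exceeds 16.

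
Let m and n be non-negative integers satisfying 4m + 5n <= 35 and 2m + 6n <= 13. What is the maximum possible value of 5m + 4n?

30

The continuous relaxation peaks at (6.5, 0) with value 32.50; rounding to a feasible lattice point costs some objective.
(m,n)=(6,0): 4·6+5·0=24≤35, 2·6+6·0=12≤13, objective 30.
(m,n)=(5,0): 4·5+5·0=20≤35, 2·5+6·0=10≤13, objective 25.
No feasible integer point exceeds 30.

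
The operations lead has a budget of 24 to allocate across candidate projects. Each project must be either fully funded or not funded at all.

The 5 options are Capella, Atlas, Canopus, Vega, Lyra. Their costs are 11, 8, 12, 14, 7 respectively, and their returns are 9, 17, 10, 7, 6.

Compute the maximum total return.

Take Atlas and Canopus: cost 8 + 12 = 20 ≤ 24, return 17 + 10 = 27.
No other feasible combination does better.

27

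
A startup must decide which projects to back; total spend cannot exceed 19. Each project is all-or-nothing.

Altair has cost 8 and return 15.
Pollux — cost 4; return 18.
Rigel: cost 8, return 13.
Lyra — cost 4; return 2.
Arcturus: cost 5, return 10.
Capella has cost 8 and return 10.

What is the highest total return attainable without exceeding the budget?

43

Treat it as a binary knapsack problem.
Take Altair, Pollux, and Arcturus: cost 8 + 4 + 5 = 17 ≤ 19, return 15 + 18 + 10 = 43.
No other feasible combination does better.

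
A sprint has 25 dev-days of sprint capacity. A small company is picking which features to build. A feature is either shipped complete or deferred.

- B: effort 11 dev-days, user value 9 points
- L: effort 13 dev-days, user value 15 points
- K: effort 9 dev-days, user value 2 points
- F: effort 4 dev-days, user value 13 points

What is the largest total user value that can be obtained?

28

This is a 0-1 knapsack instance.
Take L and F: effort 13 + 4 = 17 ≤ 25, user value 15 + 13 = 28.
No other feasible combination does better.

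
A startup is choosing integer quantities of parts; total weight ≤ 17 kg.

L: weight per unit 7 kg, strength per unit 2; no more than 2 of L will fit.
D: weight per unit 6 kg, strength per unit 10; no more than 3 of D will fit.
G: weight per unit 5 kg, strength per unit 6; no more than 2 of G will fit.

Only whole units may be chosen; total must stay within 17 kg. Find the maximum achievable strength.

This is a bounded integer knapsack.
2×D and 1×G: weight 17 ≤ 17, strength 2·10 + 1·6 = 26.
1×D and 2×G: weight 16 ≤ 17, strength 1·10 + 2·6 = 22.
Best is 26.

26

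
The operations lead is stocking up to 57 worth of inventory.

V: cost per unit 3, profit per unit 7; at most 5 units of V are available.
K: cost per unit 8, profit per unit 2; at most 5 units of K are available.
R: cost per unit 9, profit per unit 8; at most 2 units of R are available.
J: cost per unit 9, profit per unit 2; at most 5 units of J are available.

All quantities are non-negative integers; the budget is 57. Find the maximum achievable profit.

This is a bounded integer knapsack.
Take 5×V, 3×K, and 2×R: cost 57 ≤ 57, profit 5·7 + 3·2 + 2·8 = 57.
V has the best ratio (7/3) and is taken to its limit of 5; remaining capacity is filled optimally with the others.

57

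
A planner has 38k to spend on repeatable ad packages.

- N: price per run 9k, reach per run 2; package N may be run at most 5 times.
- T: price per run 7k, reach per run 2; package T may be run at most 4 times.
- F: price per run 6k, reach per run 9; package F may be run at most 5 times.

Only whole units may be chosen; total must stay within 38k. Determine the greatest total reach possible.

47

This is a bounded integer knapsack.
5×F: price 30 ≤ 38, reach 5·9 = 45.
1×T and 5×F: price 37 ≤ 38, reach 1·2 + 5·9 = 47.
Best is 47.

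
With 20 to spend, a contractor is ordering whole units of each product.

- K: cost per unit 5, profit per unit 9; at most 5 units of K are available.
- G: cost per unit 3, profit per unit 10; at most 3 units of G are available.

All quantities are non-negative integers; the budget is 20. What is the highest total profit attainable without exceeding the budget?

48

Take 2×K and 3×G: cost 19 ≤ 20, profit 2·9 + 3·10 = 48.
G has the best ratio (10/3) and is taken to its limit of 3; remaining capacity is filled optimally with the others.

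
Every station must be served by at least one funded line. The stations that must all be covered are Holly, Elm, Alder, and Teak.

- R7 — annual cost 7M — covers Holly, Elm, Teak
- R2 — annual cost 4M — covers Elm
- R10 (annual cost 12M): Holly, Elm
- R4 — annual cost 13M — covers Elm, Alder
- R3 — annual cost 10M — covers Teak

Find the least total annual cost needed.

20

Choose R7 and R4: together they cover Holly, Elm, Alder, Teak — every station.
Total annual cost: 7 + 13 = 20.
No cover costs less than 20.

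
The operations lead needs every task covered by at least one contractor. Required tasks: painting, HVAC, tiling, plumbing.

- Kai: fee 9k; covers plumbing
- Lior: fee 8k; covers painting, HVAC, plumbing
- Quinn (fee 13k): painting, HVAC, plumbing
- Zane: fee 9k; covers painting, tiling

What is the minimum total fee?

Choose Lior and Zane: together they cover painting, HVAC, tiling, plumbing — every task.
Total fee: 8 + 9 = 17.
No cover costs less than 17.

17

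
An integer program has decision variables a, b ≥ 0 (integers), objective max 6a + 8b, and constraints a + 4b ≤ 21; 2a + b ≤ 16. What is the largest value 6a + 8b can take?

62

(a,b)=(5,4): 1·5+4·4=21≤21, 2·5+1·4=14≤16, objective 62.
(a,b)=(6,3): 1·6+4·3=18≤21, 2·6+1·3=15≤16, objective 60.
No feasible integer point exceeds 62.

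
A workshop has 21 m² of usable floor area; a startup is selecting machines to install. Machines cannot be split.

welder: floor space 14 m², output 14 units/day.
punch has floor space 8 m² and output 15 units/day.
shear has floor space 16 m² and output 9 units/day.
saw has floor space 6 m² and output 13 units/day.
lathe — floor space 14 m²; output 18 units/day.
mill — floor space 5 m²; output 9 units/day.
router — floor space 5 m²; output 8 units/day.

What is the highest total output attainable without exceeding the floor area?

37

This is an integer program with binary decision variables.
punch + saw + router: floor space 8 + 6 + 5 = 19 ≤ 21, output 15 + 13 + 8 = 36.
punch + mill + router: floor space 8 + 5 + 5 = 18 ≤ 21, output 15 + 9 + 8 = 32.
punch + saw + mill: floor space 8 + 6 + 5 = 19 ≤ 21, output 15 + 13 + 9 = 37.
Best is punch, saw, and mill with total output 37.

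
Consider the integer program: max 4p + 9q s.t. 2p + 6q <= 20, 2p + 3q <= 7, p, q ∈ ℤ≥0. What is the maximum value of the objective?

The continuous relaxation peaks at (0, 2.33) with value 21.00; rounding to a feasible lattice point costs some objective.
(p,q)=(0,2): 2·0+6·2=12≤20, 2·0+3·2=6≤7, objective 18.
(p,q)=(1,1): 2·1+6·1=8≤20, 2·1+3·1=5≤7, objective 13.
The best lattice point is (0,2), giving 18.

18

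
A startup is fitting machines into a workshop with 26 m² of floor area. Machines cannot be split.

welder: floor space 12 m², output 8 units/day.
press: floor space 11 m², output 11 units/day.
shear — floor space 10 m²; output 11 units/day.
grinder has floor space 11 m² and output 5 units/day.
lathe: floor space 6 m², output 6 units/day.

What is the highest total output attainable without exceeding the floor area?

22

Take press and shear: floor space 11 + 10 = 21 ≤ 26, output 11 + 11 = 22.
No other feasible combination does better.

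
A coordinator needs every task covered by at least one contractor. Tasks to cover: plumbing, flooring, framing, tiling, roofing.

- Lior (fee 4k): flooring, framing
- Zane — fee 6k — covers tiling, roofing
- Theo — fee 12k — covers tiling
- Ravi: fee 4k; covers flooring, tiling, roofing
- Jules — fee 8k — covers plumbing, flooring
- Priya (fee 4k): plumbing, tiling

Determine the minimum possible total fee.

12

Choose Lior, Ravi, and Priya: together they cover plumbing, flooring, framing, tiling, roofing — every task.
Total fee: 4 + 4 + 4 = 12.
No cover costs less than 12.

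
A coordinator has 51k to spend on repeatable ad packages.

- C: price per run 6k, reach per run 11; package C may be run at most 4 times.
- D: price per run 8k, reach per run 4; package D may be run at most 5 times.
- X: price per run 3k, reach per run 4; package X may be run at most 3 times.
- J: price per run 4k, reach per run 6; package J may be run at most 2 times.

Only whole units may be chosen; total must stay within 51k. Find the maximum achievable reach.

72

This is a bounded integer knapsack.
Take 4×C, 1×D, 3×X, and 2×J: price 49 ≤ 51, reach 4·11 + 1·4 + 3·4 + 2·6 = 72.
C has the best ratio (11/6) and is taken to its limit of 4; remaining capacity is filled optimally with the others.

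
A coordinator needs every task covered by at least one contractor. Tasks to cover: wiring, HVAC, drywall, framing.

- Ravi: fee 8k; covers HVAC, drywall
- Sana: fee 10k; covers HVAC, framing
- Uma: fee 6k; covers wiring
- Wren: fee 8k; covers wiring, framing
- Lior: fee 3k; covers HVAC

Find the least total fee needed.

This is a weighted set-cover instance.
Choose Ravi and Wren: together they cover wiring, HVAC, drywall, framing — every task.
Total fee: 8 + 8 = 16.

16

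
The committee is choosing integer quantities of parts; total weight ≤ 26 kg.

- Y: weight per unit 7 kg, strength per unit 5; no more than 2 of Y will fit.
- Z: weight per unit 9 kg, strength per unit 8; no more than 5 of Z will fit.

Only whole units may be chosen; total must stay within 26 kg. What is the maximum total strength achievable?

This is a bounded integer knapsack.
Take 1×Y and 2×Z: weight 25 ≤ 26, strength 1·5 + 2·8 = 21.
No other integer combination yields more.

21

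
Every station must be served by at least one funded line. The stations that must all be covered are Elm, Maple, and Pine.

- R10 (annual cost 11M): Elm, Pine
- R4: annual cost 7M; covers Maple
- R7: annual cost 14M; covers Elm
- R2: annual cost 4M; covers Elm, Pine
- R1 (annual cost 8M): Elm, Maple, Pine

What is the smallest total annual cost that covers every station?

8

This is a weighted set-cover instance.
The greedy cost-per-new-station heuristic would pick R2 and R4 for 11, but a cheaper cover exists.
R1 alone covers Elm, Maple, Pine — every station.
Total annual cost: 8.
No cover costs less than 8.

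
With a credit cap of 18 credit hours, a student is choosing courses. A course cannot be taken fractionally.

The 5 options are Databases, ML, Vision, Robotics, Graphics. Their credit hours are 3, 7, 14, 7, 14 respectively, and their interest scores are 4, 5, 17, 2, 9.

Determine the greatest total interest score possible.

21

Allowing fractional choices, the relaxed optimum would be about 21.7, but courses are indivisible.
Databases + Vision: credit hours 3 + 14 = 17 ≤ 18, interest score 4 + 17 = 21.
Databases + Graphics: credit hours 3 + 14 = 17 ≤ 18, interest score 4 + 9 = 13.
Vision: credit hours 14 ≤ 18, interest score 17.
Best is Databases and Vision with total interest score 21.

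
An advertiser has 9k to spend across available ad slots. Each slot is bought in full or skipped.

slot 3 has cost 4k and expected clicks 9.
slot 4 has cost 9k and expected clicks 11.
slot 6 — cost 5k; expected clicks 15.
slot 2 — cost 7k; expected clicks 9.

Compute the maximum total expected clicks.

24

slot 3 + slot 6: cost 4 + 5 = 9 ≤ 9, expected clicks 9 + 15 = 24.
slot 6: cost 5 ≤ 9, expected clicks 15.
Best is slot 3 and slot 6 with total expected clicks 24.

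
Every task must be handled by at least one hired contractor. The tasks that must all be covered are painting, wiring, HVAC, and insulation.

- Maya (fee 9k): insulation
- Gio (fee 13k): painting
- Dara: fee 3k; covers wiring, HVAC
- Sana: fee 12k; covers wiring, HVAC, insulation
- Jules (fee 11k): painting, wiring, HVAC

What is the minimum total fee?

20

The greedy cost-per-new-task heuristic would pick Dara, Maya, and Jules for 23, but a cheaper cover exists.
Choose Maya and Jules: together they cover painting, wiring, HVAC, insulation — every task.
Total fee: 9 + 11 = 20.
No cover costs less than 20.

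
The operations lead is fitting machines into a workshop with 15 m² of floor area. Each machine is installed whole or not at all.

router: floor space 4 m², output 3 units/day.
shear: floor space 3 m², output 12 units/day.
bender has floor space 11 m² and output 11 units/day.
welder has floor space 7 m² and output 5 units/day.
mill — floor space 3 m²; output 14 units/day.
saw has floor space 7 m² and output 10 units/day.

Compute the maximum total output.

36

Allowing fractional choices, the relaxed optimum would be about 38.0, but machines are indivisible.
router + shear + mill: floor space 4 + 3 + 3 = 10 ≤ 15, output 3 + 12 + 14 = 29.
shear + mill + saw: floor space 3 + 3 + 7 = 13 ≤ 15, output 12 + 14 + 10 = 36.
shear + welder + mill: floor space 3 + 7 + 3 = 13 ≤ 15, output 12 + 5 + 14 = 31.
Best is shear, mill, and saw with total output 36.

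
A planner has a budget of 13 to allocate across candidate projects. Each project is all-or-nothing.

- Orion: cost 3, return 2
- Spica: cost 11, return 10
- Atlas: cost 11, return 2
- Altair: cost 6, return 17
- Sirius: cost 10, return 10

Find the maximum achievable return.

This is an integer program with binary decision variables.
Allowing fractional choices, the relaxed optimum would be about 24.0, but projects are indivisible.
Orion + Altair: cost 3 + 6 = 9 ≤ 13, return 2 + 17 = 19.
Altair: cost 6 ≤ 13, return 17.
Orion + Sirius: cost 3 + 10 = 13 ≤ 13, return 2 + 10 = 12.
Best is Orion and Altair with total return 19.

19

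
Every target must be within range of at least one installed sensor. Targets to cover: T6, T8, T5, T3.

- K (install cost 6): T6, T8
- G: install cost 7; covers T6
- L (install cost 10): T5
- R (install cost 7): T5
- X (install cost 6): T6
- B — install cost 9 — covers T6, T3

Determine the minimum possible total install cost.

22

Choose K, R, and B: together they cover T6, T8, T5, T3 — every target.
Total install cost: 6 + 7 + 9 = 22.
No cover costs less than 22.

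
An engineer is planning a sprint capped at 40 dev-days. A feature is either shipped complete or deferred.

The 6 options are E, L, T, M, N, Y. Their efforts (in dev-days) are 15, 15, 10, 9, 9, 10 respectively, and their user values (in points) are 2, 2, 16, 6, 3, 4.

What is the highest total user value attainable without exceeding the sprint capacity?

29

Allowing fractional choices, the relaxed optimum would be about 29.3, but features are indivisible.
T + M + Y: effort 10 + 9 + 10 = 29 ≤ 40, user value 16 + 6 + 4 = 26.
T + M + N + Y: effort 10 + 9 + 9 + 10 = 38 ≤ 40, user value 16 + 6 + 3 + 4 = 29.
Best is T, M, N, and Y with total user value 29.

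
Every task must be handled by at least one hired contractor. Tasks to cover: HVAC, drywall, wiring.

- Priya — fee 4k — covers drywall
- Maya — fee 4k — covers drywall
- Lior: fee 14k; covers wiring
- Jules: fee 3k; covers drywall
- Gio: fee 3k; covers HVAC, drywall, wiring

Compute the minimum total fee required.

3

This is an integer covering problem.
Gio alone covers HVAC, drywall, wiring — every task.
Total fee: 3.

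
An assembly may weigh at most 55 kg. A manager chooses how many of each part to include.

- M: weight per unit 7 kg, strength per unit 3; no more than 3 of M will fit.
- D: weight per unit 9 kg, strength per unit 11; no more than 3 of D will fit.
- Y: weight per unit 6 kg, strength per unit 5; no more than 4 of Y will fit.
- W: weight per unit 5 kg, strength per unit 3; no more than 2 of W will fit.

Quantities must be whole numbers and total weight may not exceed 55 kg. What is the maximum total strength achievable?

54

Take 3×D, 3×Y, and 2×W: weight 55 ≤ 55, strength 3·11 + 3·5 + 2·3 = 54.
D has the best ratio (11/9) and is taken to its limit of 3; remaining capacity is filled optimally with the others.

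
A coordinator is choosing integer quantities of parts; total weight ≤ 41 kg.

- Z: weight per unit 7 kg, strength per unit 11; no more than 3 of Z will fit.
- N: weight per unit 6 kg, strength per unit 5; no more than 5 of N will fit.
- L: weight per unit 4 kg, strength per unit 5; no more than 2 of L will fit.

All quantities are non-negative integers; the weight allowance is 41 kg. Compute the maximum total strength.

53

Z has the best ratio (11/7); taking only Z gives at most 3×11 = 33 (stopped by the supply cap of 3).
Mixing does better — 3×Z, 2×N, and 2×L: weight 41 ≤ 41, strength 3·11 + 2·5 + 2·5 = 53.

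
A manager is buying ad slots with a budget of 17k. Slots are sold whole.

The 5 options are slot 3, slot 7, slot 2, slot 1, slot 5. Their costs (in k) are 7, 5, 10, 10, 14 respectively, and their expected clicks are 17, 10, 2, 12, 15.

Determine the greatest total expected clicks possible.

29

slot 7 + slot 1: cost 5 + 10 = 15 ≤ 17, expected clicks 10 + 12 = 22.
slot 3 + slot 7: cost 7 + 5 = 12 ≤ 17, expected clicks 17 + 10 = 27.
slot 3 + slot 1: cost 7 + 10 = 17 ≤ 17, expected clicks 17 + 12 = 29.
Best is slot 3 and slot 1 with total expected clicks 29.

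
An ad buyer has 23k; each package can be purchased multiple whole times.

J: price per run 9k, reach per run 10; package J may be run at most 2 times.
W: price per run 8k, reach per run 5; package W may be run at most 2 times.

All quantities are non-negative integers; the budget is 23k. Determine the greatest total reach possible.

Take 2×J: price 18 ≤ 23, reach 2·10 = 20.
J has the best ratio (10/9) and is taken to its limit of 2; remaining capacity is filled optimally with the others.

20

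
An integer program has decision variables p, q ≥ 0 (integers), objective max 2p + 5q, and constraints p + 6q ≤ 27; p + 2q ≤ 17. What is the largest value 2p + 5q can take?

36

(p,q)=(13,2): 1·13+6·2=25≤27, 1·13+2·2=17≤17, objective 36.
(p,q)=(12,2): 1·12+6·2=24≤27, 1·12+2·2=16≤17, objective 34.
(p,q)=(14,1): 1·14+6·1=20≤27, 1·14+2·1=16≤17, objective 33.
No feasible integer point exceeds 36.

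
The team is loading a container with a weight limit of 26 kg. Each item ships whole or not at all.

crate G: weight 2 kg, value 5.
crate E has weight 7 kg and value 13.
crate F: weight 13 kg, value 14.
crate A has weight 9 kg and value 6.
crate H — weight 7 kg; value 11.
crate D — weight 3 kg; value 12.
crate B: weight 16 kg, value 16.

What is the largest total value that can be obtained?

Take crate G, crate E, crate F, and crate D: weight 2 + 7 + 13 + 3 = 25 ≤ 26, value 5 + 13 + 14 + 12 = 44.
No other feasible combination does better.

44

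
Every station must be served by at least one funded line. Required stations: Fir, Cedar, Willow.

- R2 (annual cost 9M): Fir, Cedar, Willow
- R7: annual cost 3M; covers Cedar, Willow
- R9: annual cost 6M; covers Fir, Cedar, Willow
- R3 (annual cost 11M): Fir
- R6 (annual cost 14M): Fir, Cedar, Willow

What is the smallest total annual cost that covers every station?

6

The greedy cost-per-new-station heuristic would pick R7 and R9 for 9, but a cheaper cover exists.
R9 alone covers Fir, Cedar, Willow — every station.
Total annual cost: 6.
No cover costs less than 6.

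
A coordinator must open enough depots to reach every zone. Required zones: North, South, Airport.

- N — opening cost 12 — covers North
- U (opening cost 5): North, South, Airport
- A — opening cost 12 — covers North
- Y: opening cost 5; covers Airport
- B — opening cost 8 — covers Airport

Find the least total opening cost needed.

5

U alone covers North, South, Airport — every zone.
Total opening cost: 5.
No cover costs less than 5.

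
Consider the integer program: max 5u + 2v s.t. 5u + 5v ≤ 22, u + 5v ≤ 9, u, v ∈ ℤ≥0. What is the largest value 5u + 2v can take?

The continuous relaxation peaks at (4.4, 0) with value 22.00; rounding to a feasible lattice point costs some objective.
(u,v)=(4,0): 5·4+5·0=20≤22, 1·4+5·0=4≤9, objective 20.
(u,v)=(3,1): 5·3+5·1=20≤22, 1·3+5·1=8≤9, objective 17.
(u,v)=(3,0): 5·3+5·0=15≤22, 1·3+5·0=3≤9, objective 15.
No feasible integer point exceeds 20.

20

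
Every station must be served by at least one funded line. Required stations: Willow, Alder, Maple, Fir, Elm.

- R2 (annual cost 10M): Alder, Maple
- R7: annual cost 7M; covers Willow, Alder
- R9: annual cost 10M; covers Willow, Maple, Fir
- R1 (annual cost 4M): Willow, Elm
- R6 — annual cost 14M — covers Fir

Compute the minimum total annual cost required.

This is an integer covering problem.
The greedy cost-per-new-station heuristic would pick R1, R2, and R9 for 24, but a cheaper cover exists.
Choose R7, R9, and R1: together they cover Willow, Alder, Maple, Fir, Elm — every station.
Total annual cost: 7 + 10 + 4 = 21.
No cover costs less than 21.

21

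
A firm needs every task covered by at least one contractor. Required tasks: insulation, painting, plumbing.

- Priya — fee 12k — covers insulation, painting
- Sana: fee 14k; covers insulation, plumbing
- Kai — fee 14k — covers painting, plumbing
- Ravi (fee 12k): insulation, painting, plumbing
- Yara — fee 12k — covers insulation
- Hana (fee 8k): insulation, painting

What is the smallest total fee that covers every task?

12

Ravi alone covers insulation, painting, plumbing — every task.
Total fee: 12.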